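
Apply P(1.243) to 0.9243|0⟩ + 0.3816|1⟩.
0.9243|0⟩ + (0.1229 + 0.3613i)|1⟩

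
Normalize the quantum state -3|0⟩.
-|0⟩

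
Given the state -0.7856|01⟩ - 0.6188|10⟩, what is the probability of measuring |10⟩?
0.3829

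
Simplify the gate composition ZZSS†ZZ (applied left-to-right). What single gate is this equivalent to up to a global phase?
I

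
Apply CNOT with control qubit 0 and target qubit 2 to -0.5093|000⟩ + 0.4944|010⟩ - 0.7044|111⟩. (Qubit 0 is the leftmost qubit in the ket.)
-0.5093|000⟩ + 0.4944|010⟩ - 0.7044|110⟩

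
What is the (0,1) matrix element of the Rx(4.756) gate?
-0.6915i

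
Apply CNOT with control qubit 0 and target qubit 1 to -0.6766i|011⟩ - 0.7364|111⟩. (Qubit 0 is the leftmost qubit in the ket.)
-0.6766i|011⟩ - 0.7364|101⟩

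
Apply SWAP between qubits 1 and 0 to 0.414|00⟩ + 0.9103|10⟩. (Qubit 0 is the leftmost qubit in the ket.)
0.414|00⟩ + 0.9103|01⟩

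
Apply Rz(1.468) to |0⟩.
(0.7425 - 0.6698i)|0⟩

Rz(1.468) = [[e^(−iθ/2), 0], [0, e^(iθ/2)]] with e^(±iθ/2) = cos(θ/2) ± i·sin(θ/2); θ = 1.468, cos(θ/2) ≈ 0.742501, sin(θ/2) ≈ 0.669845.
With a = amp(|0⟩) = 1 and b = amp(|1⟩) = 0:
new amp(|0⟩) = (0.742501 - 0.669845i)·a = (0.7425 - 0.6698i)
new amp(|1⟩) = (0.742501 + 0.669845i)·b = 0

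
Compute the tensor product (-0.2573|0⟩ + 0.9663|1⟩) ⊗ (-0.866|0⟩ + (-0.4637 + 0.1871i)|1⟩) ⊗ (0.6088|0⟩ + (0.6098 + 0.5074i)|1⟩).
0.1357|000⟩ + (0.1359 + 0.1131i)|001⟩ + (0.07264 - 0.02931i)|010⟩ + (0.09718 + 0.03118i)|011⟩ - 0.5095|100⟩ + (-0.5103 - 0.4246i)|101⟩ + (-0.2728 + 0.1101i)|110⟩ + (-0.365 - 0.1171i)|111⟩

amp(|b₁b₂…⟩) = product of the factor amplitudes for bits b₁, b₂, …; only kets whose every factor amplitude is nonzero survive.
|000⟩: (-0.2573)(-0.866)(0.6088) = 0.1357
|001⟩: (-0.2573)(-0.866)(0.6098 + 0.5074i) = (0.1359 + 0.1131i)
|010⟩: (-0.2573)(-0.4637 + 0.1871i)(0.6088) = (0.07264 - 0.02931i)
|011⟩: (-0.2573)(-0.4637 + 0.1871i)(0.6098 + 0.5074i) = (0.09718 + 0.03118i)
|100⟩: (0.9663)(-0.866)(0.6088) = -0.5095
|101⟩: (0.9663)(-0.866)(0.6098 + 0.5074i) = (-0.5103 - 0.4246i)
|110⟩: (0.9663)(-0.4637 + 0.1871i)(0.6088) = (-0.2728 + 0.1101i)
|111⟩: (0.9663)(-0.4637 + 0.1871i)(0.6098 + 0.5074i) = (-0.365 - 0.1171i)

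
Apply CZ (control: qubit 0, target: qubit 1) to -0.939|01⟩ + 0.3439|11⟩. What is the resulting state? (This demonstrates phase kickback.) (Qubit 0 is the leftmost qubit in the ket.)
-0.939|01⟩ - 0.3439|11⟩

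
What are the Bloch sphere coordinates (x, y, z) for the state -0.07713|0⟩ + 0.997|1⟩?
(-0.1538, 0, -0.9881)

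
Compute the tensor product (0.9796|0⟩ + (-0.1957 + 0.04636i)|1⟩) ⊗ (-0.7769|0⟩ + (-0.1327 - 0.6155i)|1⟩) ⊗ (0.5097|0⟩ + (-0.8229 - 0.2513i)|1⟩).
-0.3879|000⟩ + (0.6263 + 0.1913i)|001⟩ + (-0.06626 - 0.3073i)|010⟩ + (-0.04455 + 0.5288i)|011⟩ + (0.07749 - 0.01836i)|100⟩ + (-0.1342 - 0.008569i)|101⟩ + (0.02778 + 0.05826i)|110⟩ + (-0.01613 - 0.1078i)|111⟩

amp(|b₁b₂…⟩) = product of the factor amplitudes for bits b₁, b₂, …; only kets whose every factor amplitude is nonzero survive.
|000⟩: (0.9796)(-0.7769)(0.5097) = -0.3879
|001⟩: (0.9796)(-0.7769)(-0.8229 - 0.2513i) = (0.6263 + 0.1913i)
|010⟩: (0.9796)(-0.1327 - 0.6155i)(0.5097) = (-0.06626 - 0.3073i)
|011⟩: (0.9796)(-0.1327 - 0.6155i)(-0.8229 - 0.2513i) = (-0.04455 + 0.5288i)
|100⟩: (-0.1957 + 0.04636i)(-0.7769)(0.5097) = (0.07749 - 0.01836i)
|101⟩: (-0.1957 + 0.04636i)(-0.7769)(-0.8229 - 0.2513i) = (-0.1342 - 0.008569i)
|110⟩: (-0.1957 + 0.04636i)(-0.1327 - 0.6155i)(0.5097) = (0.02778 + 0.05826i)
|111⟩: (-0.1957 + 0.04636i)(-0.1327 - 0.6155i)(-0.8229 - 0.2513i) = (-0.01613 - 0.1078i)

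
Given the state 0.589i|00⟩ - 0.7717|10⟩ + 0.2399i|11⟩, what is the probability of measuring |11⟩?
0.05755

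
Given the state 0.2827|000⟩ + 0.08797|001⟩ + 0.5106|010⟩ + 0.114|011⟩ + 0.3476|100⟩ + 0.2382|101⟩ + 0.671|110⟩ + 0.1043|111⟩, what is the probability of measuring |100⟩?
0.1208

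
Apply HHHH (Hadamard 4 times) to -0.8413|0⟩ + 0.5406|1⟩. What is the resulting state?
-0.8413|0⟩ + 0.5406|1⟩

H² = I, so an even number of Hadamards cancels: H^4 = I and the state is unchanged.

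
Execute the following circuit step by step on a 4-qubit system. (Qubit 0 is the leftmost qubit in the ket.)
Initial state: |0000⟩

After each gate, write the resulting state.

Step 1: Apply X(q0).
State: |1000⟩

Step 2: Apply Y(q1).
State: i|1100⟩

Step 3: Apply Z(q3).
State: i|1100⟩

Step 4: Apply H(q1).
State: (1/√2)i|1000⟩ - (1/√2)i|1100⟩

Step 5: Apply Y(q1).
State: -1/√2|1000⟩ - 1/√2|1100⟩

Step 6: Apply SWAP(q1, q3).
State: -1/√2|1000⟩ - 1/√2|1001⟩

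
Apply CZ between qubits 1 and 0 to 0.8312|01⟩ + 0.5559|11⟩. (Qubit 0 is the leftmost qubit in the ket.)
0.8312|01⟩ - 0.5559|11⟩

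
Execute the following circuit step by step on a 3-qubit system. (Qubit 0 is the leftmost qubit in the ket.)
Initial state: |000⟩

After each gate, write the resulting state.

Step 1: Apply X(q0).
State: |100⟩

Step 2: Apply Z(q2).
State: |100⟩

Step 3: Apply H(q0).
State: 1/√2|000⟩ - 1/√2|100⟩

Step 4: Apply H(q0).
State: |100⟩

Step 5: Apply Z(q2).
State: |100⟩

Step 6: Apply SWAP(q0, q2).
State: |001⟩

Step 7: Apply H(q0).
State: 1/√2|001⟩ + 1/√2|101⟩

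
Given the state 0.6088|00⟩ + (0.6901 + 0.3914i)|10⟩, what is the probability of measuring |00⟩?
0.3706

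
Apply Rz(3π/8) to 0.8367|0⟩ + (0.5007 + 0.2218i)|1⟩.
(0.6957 - 0.4648i)|0⟩ + (0.2931 + 0.4626i)|1⟩

Rz(3π/8) = [[e^(−iθ/2), 0], [0, e^(iθ/2)]] with e^(±iθ/2) = cos(θ/2) ± i·sin(θ/2); θ = 3π/8, cos(θ/2) ≈ 0.83147, sin(θ/2) ≈ 0.55557.
With a = amp(|0⟩) = 0.8367 and b = amp(|1⟩) = (0.5007 + 0.2218i):
new amp(|0⟩) = (0.83147 - 0.55557i)·a = (0.6957 - 0.4648i)
new amp(|1⟩) = (0.83147 + 0.55557i)·b = (0.2931 + 0.4626i)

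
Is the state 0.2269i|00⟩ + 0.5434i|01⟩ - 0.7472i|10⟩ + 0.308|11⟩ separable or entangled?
Entangled

Writing the state as a|00⟩ + b|01⟩ + c|10⟩ + d|11⟩, it is a product state iff ad − bc = 0.
Here (a, b, c, d) = (0.2269i, 0.5434i, -0.7472i, 0.308): ad − bc = (0.2269i)(0.308) − (0.5434i)(-0.7472i) = (-0.406 + 0.06989i) ≠ 0, so the state is entangled.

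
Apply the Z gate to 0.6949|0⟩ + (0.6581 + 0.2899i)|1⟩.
0.6949|0⟩ + (-0.6581 - 0.2899i)|1⟩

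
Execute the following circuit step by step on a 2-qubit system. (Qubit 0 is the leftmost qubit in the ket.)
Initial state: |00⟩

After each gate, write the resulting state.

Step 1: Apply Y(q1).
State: i|01⟩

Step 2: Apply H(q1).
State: (1/√2)i|00⟩ - (1/√2)i|01⟩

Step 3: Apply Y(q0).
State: -1/√2|10⟩ + 1/√2|11⟩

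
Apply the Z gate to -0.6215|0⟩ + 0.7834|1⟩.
-0.6215|0⟩ - 0.7834|1⟩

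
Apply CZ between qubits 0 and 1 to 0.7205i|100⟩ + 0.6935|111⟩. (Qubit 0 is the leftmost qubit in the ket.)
0.7205i|100⟩ - 0.6935|111⟩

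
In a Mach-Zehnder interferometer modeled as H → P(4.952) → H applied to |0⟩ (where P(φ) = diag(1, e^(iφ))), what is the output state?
(0.6187 - 0.4857i)|0⟩ + (0.3813 + 0.4857i)|1⟩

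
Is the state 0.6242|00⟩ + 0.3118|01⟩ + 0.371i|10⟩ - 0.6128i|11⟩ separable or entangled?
Entangled

Writing the state as a|00⟩ + b|01⟩ + c|10⟩ + d|11⟩, it is a product state iff ad − bc = 0.
Here (a, b, c, d) = (0.6242, 0.3118, 0.371i, -0.6128i): ad − bc = (0.6242)(-0.6128i) − (0.3118)(0.371i) = -0.4982i ≠ 0, so the state is entangled.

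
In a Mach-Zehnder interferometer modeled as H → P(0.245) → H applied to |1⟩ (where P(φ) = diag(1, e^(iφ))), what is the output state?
(0.01493 - 0.1213i)|0⟩ + (0.9851 + 0.1213i)|1⟩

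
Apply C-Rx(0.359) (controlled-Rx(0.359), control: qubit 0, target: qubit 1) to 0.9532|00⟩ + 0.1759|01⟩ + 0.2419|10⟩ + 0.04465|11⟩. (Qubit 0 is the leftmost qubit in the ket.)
0.9532|00⟩ + 0.1759|01⟩ + (0.238 - 0.007972i)|10⟩ + (0.04393 - 0.04319i)|11⟩

C-Rx(0.359) leaves the control-|0⟩ kets |00⟩, |01⟩ unchanged and applies Rx(0.359) to qubit 1 on the control-|1⟩ pair (|10⟩, |11⟩).
Rx(0.359) = [[cos(θ/2), −i·sin(θ/2)], [−i·sin(θ/2), cos(θ/2)]]; θ = 0.359, cos(θ/2) ≈ 0.983933, sin(θ/2) ≈ 0.178538.
With a = amp(|10⟩) = 0.2419 and b = amp(|11⟩) = 0.04465:
new amp(|10⟩) = (0.983933)·a + (-0.178538i)·b = (0.238 - 0.007972i)
new amp(|11⟩) = (-0.178538i)·a + (0.983933)·b = (0.04393 - 0.04319i)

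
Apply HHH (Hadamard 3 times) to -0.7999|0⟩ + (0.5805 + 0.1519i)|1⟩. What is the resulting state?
(-0.1551 + 0.1074i)|0⟩ + (-0.9761 - 0.1074i)|1⟩

H² = I, so H^3 = H: a single Hadamard. With (a, b) = (-0.7999, (0.5805 + 0.1519i)), H gives ((a + b)/√2, (a − b)/√2) = ((-0.1551 + 0.1074i), (-0.9761 - 0.1074i)).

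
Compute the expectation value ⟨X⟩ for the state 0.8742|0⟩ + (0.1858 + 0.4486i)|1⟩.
0.3249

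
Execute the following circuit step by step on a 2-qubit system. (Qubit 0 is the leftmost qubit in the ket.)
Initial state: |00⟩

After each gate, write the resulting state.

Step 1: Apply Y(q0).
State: i|10⟩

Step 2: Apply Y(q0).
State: |00⟩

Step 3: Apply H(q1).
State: 1/√2|00⟩ + 1/√2|01⟩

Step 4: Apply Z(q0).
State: 1/√2|00⟩ + 1/√2|01⟩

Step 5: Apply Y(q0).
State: (1/√2)i|10⟩ + (1/√2)i|11⟩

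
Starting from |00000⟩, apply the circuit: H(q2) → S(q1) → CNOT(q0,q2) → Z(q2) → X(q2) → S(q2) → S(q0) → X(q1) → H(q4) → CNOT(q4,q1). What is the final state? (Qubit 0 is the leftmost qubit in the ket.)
-1/2|00001⟩ + (1/2)i|00101⟩ - 1/2|01000⟩ + (1/2)i|01100⟩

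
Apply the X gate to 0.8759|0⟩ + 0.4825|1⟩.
0.4825|0⟩ + 0.8759|1⟩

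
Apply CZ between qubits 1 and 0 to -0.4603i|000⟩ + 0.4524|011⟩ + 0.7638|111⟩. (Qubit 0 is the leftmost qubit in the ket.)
-0.4603i|000⟩ + 0.4524|011⟩ - 0.7638|111⟩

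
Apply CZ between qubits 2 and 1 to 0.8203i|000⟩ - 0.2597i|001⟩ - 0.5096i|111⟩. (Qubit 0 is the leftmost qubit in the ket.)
0.8203i|000⟩ - 0.2597i|001⟩ + 0.5096i|111⟩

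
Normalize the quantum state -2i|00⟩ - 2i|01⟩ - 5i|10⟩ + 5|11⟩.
-0.2626i|00⟩ - 0.2626i|01⟩ - 0.6565i|10⟩ + 0.6565|11⟩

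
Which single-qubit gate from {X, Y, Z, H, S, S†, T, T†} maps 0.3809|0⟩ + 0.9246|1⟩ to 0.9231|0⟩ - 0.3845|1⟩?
H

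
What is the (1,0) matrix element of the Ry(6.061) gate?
0.1109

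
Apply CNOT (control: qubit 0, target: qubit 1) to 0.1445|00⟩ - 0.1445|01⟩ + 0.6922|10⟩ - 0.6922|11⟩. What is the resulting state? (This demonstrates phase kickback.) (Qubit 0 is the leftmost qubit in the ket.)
0.1445|00⟩ - 0.1445|01⟩ - 0.6922|10⟩ + 0.6922|11⟩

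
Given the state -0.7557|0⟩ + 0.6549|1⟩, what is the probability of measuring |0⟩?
0.5711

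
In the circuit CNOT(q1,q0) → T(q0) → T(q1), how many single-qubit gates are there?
2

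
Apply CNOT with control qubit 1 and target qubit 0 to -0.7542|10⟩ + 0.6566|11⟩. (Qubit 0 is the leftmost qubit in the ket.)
0.6566|01⟩ - 0.7542|10⟩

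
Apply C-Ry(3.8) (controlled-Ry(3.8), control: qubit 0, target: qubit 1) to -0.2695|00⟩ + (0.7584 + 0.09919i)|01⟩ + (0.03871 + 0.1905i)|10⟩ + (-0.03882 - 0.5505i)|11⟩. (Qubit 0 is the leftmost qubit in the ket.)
-0.2695|00⟩ + (0.7584 + 0.09919i)|01⟩ + (0.02422 + 0.4594i)|10⟩ + (0.04918 + 0.3582i)|11⟩

C-Ry(3.8) leaves the control-|0⟩ kets |00⟩, |01⟩ unchanged and applies Ry(3.8) to qubit 1 on the control-|1⟩ pair (|10⟩, |11⟩).
Ry(3.8) = [[cos(θ/2), −sin(θ/2)], [sin(θ/2), cos(θ/2)]]; θ = 3.8, cos(θ/2) ≈ -0.32329, sin(θ/2) ≈ 0.9463.
With a = amp(|10⟩) = (0.03871 + 0.1905i) and b = amp(|11⟩) = (-0.03882 - 0.5505i):
new amp(|10⟩) = (-0.32329)·a + (-0.9463)·b = (0.02422 + 0.4594i)
new amp(|11⟩) = (0.9463)·a + (-0.32329)·b = (0.04918 + 0.3582i)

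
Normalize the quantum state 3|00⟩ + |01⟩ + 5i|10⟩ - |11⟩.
1/2|00⟩ + 0.1667|01⟩ + 0.8333i|10⟩ - 0.1667|11⟩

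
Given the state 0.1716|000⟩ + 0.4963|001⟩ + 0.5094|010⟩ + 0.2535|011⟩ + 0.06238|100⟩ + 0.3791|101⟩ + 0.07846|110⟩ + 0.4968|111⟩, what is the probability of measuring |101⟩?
0.1437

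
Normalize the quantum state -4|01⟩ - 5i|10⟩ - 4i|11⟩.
-0.5298|01⟩ - 0.6623i|10⟩ - 0.5298i|11⟩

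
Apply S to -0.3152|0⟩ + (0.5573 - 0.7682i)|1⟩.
-0.3152|0⟩ + (0.7682 + 0.5573i)|1⟩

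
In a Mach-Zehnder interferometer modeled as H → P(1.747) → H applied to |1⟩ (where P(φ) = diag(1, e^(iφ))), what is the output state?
(0.5876 - 0.4923i)|0⟩ + (0.4124 + 0.4923i)|1⟩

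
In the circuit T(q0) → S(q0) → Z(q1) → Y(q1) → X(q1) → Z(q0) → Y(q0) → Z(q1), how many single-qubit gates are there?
8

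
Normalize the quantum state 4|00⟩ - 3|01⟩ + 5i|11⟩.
0.5657|00⟩ - 0.4243|01⟩ + (1/√2)i|11⟩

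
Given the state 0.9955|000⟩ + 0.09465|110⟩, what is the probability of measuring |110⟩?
0.008959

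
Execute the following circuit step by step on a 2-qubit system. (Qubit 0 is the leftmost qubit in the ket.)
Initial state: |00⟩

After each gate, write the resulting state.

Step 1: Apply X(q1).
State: |01⟩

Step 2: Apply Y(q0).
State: i|11⟩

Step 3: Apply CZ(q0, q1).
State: -i|11⟩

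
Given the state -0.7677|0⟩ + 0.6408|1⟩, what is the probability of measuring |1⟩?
0.4106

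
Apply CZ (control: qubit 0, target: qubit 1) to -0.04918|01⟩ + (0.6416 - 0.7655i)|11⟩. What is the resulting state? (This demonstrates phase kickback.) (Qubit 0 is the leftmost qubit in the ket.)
-0.04918|01⟩ + (-0.6416 + 0.7655i)|11⟩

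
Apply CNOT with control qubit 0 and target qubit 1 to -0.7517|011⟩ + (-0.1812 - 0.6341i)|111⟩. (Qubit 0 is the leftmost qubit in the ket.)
-0.7517|011⟩ + (-0.1812 - 0.6341i)|101⟩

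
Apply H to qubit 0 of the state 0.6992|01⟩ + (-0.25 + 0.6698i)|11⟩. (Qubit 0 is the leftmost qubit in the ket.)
(0.3176 + 0.4736i)|01⟩ + (0.6712 - 0.4736i)|11⟩

H on qubit 0 mixes each pair of kets that differ only in qubit 0: amplitudes (a, b) of (|…0…⟩, |…1…⟩) become ((a + b)/√2, (a − b)/√2). Kets absent from the input have amplitude 0.
(|01⟩, |11⟩): (a, b) = (0.6992, (-0.25 + 0.6698i)) → ((0.3176 + 0.4736i), (0.6712 - 0.4736i))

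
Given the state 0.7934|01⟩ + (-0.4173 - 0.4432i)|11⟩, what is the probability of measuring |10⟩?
0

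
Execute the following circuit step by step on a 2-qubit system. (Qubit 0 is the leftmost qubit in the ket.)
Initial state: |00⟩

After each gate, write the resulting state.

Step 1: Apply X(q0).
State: |10⟩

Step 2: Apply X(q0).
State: |00⟩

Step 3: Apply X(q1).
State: |01⟩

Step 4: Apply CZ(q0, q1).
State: |01⟩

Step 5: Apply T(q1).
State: (1/√2 + (1/√2)i)|01⟩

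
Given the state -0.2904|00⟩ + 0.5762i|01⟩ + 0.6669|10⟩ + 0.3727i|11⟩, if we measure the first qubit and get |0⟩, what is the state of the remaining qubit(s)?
-0.4501|0⟩ + 0.893i|1⟩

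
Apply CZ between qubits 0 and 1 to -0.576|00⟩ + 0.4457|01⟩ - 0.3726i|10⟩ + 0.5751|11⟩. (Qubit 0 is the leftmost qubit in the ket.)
-0.576|00⟩ + 0.4457|01⟩ - 0.3726i|10⟩ - 0.5751|11⟩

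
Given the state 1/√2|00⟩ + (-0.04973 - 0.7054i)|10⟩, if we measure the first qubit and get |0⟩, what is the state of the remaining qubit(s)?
|0⟩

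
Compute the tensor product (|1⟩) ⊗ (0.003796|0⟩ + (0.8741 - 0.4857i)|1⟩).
0.003796|10⟩ + (0.8741 - 0.4857i)|11⟩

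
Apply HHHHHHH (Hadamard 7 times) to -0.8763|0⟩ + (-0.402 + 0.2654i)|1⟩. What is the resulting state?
(-0.9039 + 0.1877i)|0⟩ + (-0.3354 - 0.1877i)|1⟩

H² = I, so H^7 = H: a single Hadamard. With (a, b) = (-0.8763, (-0.402 + 0.2654i)), H gives ((a + b)/√2, (a − b)/√2) = ((-0.9039 + 0.1877i), (-0.3354 - 0.1877i)).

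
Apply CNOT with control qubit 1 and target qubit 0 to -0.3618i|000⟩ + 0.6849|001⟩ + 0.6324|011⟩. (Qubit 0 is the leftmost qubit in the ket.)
-0.3618i|000⟩ + 0.6849|001⟩ + 0.6324|111⟩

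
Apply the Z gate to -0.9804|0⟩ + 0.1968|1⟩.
-0.9804|0⟩ - 0.1968|1⟩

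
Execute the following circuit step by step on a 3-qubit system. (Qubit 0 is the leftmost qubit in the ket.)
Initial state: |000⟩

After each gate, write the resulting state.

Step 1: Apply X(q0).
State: |100⟩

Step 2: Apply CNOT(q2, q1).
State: |100⟩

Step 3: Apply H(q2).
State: 1/√2|100⟩ + 1/√2|101⟩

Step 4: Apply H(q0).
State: 1/2|000⟩ + 1/2|001⟩ - 1/2|100⟩ - 1/2|101⟩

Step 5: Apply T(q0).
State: 1/2|000⟩ + 1/2|001⟩ + (-1/√8 - (1/√8)i)|100⟩ + (-1/√8 - (1/√8)i)|101⟩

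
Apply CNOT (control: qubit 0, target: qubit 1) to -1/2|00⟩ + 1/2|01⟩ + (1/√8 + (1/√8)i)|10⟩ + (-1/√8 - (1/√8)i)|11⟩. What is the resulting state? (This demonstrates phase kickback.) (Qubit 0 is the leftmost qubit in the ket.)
-1/2|00⟩ + 1/2|01⟩ + (-1/√8 - (1/√8)i)|10⟩ + (1/√8 + (1/√8)i)|11⟩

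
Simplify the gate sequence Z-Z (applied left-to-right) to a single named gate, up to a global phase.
I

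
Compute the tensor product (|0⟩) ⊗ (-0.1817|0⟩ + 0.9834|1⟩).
-0.1817|00⟩ + 0.9834|01⟩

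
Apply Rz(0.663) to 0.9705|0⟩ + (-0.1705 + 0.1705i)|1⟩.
(0.9177 - 0.3159i)|0⟩ + (-0.2167 + 0.1057i)|1⟩

Rz(0.663) = [[e^(−iθ/2), 0], [0, e^(iθ/2)]] with e^(±iθ/2) = cos(θ/2) ± i·sin(θ/2); θ = 0.663, cos(θ/2) ≈ 0.945555, sin(θ/2) ≈ 0.325462.
With a = amp(|0⟩) = 0.9705 and b = amp(|1⟩) = (-0.1705 + 0.1705i):
new amp(|0⟩) = (0.945555 - 0.325462i)·a = (0.9177 - 0.3159i)
new amp(|1⟩) = (0.945555 + 0.325462i)·b = (-0.2167 + 0.1057i)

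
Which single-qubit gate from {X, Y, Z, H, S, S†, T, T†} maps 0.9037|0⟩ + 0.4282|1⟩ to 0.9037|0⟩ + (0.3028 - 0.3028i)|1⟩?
T†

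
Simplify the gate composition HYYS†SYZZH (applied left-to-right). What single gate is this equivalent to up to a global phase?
Y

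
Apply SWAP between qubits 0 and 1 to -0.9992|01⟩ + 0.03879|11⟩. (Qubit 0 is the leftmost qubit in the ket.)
-0.9992|10⟩ + 0.03879|11⟩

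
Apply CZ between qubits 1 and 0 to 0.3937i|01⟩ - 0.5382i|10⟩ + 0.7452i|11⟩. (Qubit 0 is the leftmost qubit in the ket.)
0.3937i|01⟩ - 0.5382i|10⟩ - 0.7452i|11⟩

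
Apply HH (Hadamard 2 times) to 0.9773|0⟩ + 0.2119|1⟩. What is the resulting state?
0.9773|0⟩ + 0.2119|1⟩

H² = I, so an even number of Hadamards cancels: H^2 = I and the state is unchanged.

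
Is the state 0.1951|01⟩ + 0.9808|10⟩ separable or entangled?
Entangled

Writing the state as a|00⟩ + b|01⟩ + c|10⟩ + d|11⟩, it is a product state iff ad − bc = 0.
Here (a, b, c, d) = (0, 0.1951, 0.9808, 0): ad − bc = (0)(0) − (0.1951)(0.9808) = -0.1914 ≠ 0, so the state is entangled.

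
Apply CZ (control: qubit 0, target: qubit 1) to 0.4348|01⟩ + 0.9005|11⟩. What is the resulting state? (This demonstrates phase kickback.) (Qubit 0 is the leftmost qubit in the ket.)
0.4348|01⟩ - 0.9005|11⟩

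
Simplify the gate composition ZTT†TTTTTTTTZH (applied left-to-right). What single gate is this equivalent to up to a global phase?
H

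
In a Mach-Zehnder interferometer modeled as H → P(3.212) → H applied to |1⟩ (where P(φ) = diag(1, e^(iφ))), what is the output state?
(0.9988 + 0.03517i)|0⟩ + (0.001239 - 0.03517i)|1⟩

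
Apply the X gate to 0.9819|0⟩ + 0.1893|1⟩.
0.1893|0⟩ + 0.9819|1⟩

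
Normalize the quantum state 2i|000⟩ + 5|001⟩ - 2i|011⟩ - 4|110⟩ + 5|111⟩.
0.2325i|000⟩ + 0.5812|001⟩ - 0.2325i|011⟩ - 0.465|110⟩ + 0.5812|111⟩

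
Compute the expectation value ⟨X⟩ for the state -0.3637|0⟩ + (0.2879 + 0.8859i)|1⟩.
-0.2094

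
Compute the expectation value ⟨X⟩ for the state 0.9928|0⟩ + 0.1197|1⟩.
0.2377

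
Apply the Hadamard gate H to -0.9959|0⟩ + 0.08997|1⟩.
-0.6406|0⟩ - 0.7678|1⟩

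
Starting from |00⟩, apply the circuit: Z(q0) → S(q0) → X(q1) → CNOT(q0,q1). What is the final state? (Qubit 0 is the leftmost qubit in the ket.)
|01⟩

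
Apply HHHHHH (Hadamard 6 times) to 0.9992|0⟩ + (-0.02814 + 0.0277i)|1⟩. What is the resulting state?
0.9992|0⟩ + (-0.02814 + 0.0277i)|1⟩

H² = I, so an even number of Hadamards cancels: H^6 = I and the state is unchanged.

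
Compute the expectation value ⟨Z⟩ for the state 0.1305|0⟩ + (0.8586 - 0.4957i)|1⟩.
-0.9659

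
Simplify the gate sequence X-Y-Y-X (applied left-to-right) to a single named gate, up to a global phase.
I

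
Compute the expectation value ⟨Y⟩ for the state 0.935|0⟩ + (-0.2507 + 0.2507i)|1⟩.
0.4688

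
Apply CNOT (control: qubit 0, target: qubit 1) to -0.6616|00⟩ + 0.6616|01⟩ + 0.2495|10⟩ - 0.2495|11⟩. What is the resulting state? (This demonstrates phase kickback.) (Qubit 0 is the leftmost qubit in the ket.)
-0.6616|00⟩ + 0.6616|01⟩ - 0.2495|10⟩ + 0.2495|11⟩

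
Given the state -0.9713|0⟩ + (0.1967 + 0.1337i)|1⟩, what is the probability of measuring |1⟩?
0.05657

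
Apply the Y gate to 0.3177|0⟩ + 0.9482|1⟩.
-0.9482i|0⟩ + 0.3177i|1⟩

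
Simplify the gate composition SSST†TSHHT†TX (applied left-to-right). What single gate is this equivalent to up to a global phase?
X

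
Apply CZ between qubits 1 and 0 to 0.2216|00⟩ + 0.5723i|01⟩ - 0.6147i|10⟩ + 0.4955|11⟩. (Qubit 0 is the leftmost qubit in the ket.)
0.2216|00⟩ + 0.5723i|01⟩ - 0.6147i|10⟩ - 0.4955|11⟩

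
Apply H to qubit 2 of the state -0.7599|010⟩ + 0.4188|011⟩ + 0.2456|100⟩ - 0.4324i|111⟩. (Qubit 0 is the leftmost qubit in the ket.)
-0.2412|010⟩ - 0.8335|011⟩ + 0.1737|100⟩ + 0.1737|101⟩ - 0.3058i|110⟩ + 0.3058i|111⟩

H on qubit 2 mixes each pair of kets that differ only in qubit 2: amplitudes (a, b) of (|…0…⟩, |…1…⟩) become ((a + b)/√2, (a − b)/√2). Kets absent from the input have amplitude 0.
(|010⟩, |011⟩): (a, b) = (-0.7599, 0.4188) → (-0.2412, -0.8335)
(|100⟩, |101⟩): (a, b) = (0.2456, 0) → (0.1737, 0.1737)
(|110⟩, |111⟩): (a, b) = (0, -0.4324i) → (-0.3058i, 0.3058i)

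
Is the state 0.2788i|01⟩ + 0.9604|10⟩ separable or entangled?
Entangled

Writing the state as a|00⟩ + b|01⟩ + c|10⟩ + d|11⟩, it is a product state iff ad − bc = 0.
Here (a, b, c, d) = (0, 0.2788i, 0.9604, 0): ad − bc = (0)(0) − (0.2788i)(0.9604) = -0.2678i ≠ 0, so the state is entangled.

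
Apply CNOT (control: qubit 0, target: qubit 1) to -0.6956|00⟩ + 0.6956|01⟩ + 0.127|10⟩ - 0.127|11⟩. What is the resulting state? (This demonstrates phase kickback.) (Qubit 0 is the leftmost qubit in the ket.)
-0.6956|00⟩ + 0.6956|01⟩ - 0.127|10⟩ + 0.127|11⟩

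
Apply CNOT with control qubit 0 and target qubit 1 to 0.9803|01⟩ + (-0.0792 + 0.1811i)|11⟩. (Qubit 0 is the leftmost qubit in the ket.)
0.9803|01⟩ + (-0.0792 + 0.1811i)|10⟩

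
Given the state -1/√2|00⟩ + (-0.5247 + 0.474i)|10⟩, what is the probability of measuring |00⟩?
1/2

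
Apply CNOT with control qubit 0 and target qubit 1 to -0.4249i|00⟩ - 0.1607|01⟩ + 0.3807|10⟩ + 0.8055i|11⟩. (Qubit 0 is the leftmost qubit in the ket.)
-0.4249i|00⟩ - 0.1607|01⟩ + 0.8055i|10⟩ + 0.3807|11⟩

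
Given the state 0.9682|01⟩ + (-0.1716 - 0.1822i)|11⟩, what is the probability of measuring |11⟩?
0.06264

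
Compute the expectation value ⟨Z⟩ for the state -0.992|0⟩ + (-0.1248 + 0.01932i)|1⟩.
0.9681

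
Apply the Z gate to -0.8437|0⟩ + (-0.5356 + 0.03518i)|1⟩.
-0.8437|0⟩ + (0.5356 - 0.03518i)|1⟩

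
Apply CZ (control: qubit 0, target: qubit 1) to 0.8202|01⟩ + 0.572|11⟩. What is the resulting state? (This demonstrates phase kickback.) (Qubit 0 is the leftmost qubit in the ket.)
0.8202|01⟩ - 0.572|11⟩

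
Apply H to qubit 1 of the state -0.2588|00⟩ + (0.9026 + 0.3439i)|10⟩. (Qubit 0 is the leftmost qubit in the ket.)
-0.183|00⟩ - 0.183|01⟩ + (0.6382 + 0.2432i)|10⟩ + (0.6382 + 0.2432i)|11⟩

H on qubit 1 mixes each pair of kets that differ only in qubit 1: amplitudes (a, b) of (|…0…⟩, |…1…⟩) become ((a + b)/√2, (a − b)/√2). Kets absent from the input have amplitude 0.
(|00⟩, |01⟩): (a, b) = (-0.2588, 0) → (-0.183, -0.183)
(|10⟩, |11⟩): (a, b) = ((0.9026 + 0.3439i), 0) → ((0.6382 + 0.2432i), (0.6382 + 0.2432i))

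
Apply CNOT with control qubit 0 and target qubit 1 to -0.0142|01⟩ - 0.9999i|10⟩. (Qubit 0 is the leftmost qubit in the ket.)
-0.0142|01⟩ - 0.9999i|11⟩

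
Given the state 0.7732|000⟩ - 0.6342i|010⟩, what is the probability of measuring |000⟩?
0.5978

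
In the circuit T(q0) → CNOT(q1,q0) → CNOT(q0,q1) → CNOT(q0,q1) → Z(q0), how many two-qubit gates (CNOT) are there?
3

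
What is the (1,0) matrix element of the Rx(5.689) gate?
-0.2927i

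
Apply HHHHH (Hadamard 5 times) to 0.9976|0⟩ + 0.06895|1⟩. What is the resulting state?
0.7542|0⟩ + 0.6567|1⟩

H² = I, so H^5 = H: a single Hadamard. With (a, b) = (0.9976, 0.06895), H gives ((a + b)/√2, (a − b)/√2) = (0.7542, 0.6567).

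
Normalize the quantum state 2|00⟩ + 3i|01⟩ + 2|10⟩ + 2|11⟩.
0.4364|00⟩ + 0.6547i|01⟩ + 0.4364|10⟩ + 0.4364|11⟩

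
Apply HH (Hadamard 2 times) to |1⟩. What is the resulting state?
|1⟩

H² = I, so an even number of Hadamards cancels: H^2 = I and the state is unchanged.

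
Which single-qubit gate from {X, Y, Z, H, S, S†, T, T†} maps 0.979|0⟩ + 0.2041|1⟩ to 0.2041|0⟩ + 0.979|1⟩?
X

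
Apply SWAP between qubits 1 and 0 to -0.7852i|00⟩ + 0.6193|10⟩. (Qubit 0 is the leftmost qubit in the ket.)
-0.7852i|00⟩ + 0.6193|01⟩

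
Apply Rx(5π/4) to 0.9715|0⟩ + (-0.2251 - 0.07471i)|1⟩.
(-0.4408 + 0.208i)|0⟩ + (0.08614 - 0.869i)|1⟩

Rx(5π/4) = [[cos(θ/2), −i·sin(θ/2)], [−i·sin(θ/2), cos(θ/2)]]; θ = 5π/4, cos(θ/2) ≈ -0.382683, sin(θ/2) ≈ 0.92388.
With a = amp(|0⟩) = 0.9715 and b = amp(|1⟩) = (-0.2251 - 0.07471i):
new amp(|0⟩) = (-0.382683)·a + (-0.92388i)·b = (-0.4408 + 0.208i)
new amp(|1⟩) = (-0.92388i)·a + (-0.382683)·b = (0.08614 - 0.869i)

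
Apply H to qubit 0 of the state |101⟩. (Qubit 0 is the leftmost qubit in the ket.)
1/√2|001⟩ - 1/√2|101⟩

H on qubit 0 mixes each pair of kets that differ only in qubit 0: amplitudes (a, b) of (|…0…⟩, |…1…⟩) become ((a + b)/√2, (a − b)/√2). Kets absent from the input have amplitude 0.
(|001⟩, |101⟩): (a, b) = (0, 1) → (1/√2, -1/√2)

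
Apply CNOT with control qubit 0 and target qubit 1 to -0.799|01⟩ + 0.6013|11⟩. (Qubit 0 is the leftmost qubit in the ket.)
-0.799|01⟩ + 0.6013|10⟩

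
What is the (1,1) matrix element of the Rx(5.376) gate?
-0.8989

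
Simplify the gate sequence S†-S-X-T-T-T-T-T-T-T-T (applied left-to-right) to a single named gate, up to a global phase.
X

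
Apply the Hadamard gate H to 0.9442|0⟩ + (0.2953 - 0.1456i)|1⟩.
(0.8765 - 0.103i)|0⟩ + (0.4588 + 0.103i)|1⟩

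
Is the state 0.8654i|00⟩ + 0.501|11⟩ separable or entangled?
Entangled

Writing the state as a|00⟩ + b|01⟩ + c|10⟩ + d|11⟩, it is a product state iff ad − bc = 0.
Here (a, b, c, d) = (0.8654i, 0, 0, 0.501): ad − bc = (0.8654i)(0.501) − (0)(0) = 0.4336i ≠ 0, so the state is entangled.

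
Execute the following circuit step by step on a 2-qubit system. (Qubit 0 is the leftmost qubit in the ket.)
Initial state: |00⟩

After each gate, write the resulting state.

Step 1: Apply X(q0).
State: |10⟩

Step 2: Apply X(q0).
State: |00⟩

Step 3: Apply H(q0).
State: 1/√2|00⟩ + 1/√2|10⟩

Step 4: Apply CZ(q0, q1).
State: 1/√2|00⟩ + 1/√2|10⟩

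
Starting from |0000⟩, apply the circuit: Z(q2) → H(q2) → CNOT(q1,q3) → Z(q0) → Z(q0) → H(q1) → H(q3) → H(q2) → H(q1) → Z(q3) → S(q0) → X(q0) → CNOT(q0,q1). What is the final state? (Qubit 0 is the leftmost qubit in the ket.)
1/√2|1100⟩ - 1/√2|1101⟩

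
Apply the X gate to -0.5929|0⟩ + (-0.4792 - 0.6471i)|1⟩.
(-0.4792 - 0.6471i)|0⟩ - 0.5929|1⟩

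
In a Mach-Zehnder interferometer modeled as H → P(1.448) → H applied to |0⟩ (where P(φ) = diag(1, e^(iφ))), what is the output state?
(0.5612 + 0.4962i)|0⟩ + (0.4388 - 0.4962i)|1⟩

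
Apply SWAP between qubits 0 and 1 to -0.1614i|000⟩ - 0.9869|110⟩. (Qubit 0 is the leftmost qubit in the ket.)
-0.1614i|000⟩ - 0.9869|110⟩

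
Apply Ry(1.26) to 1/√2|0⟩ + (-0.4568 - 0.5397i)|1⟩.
(0.8405 + 0.318i)|0⟩ + (0.04748 - 0.4361i)|1⟩

Ry(1.26) = [[cos(θ/2), −sin(θ/2)], [sin(θ/2), cos(θ/2)]]; θ = 1.26, cos(θ/2) ≈ 0.808028, sin(θ/2) ≈ 0.589145.
With a = amp(|0⟩) = 1/√2 and b = amp(|1⟩) = (-0.4568 - 0.5397i):
new amp(|0⟩) = (0.808028)·a + (-0.589145)·b = (0.8405 + 0.318i)
new amp(|1⟩) = (0.589145)·a + (0.808028)·b = (0.04748 - 0.4361i)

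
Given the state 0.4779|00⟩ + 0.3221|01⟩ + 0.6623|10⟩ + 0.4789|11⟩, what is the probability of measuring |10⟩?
0.4386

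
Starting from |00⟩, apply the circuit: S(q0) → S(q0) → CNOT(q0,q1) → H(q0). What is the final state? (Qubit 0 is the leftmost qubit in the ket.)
1/√2|00⟩ + 1/√2|10⟩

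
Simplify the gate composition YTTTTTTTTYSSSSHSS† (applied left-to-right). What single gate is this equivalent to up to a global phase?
H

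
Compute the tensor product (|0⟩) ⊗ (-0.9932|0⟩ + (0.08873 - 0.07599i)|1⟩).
-0.9932|00⟩ + (0.08873 - 0.07599i)|01⟩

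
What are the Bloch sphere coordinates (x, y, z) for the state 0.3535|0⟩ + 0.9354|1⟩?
(0.6613, 0, -0.75)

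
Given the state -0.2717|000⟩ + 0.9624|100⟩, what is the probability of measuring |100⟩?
0.9262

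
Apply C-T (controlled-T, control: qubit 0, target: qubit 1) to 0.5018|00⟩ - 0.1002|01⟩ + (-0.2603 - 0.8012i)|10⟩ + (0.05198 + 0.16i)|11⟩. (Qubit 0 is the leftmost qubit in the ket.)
0.5018|00⟩ - 0.1002|01⟩ + (-0.2603 - 0.8012i)|10⟩ + (-0.07638 + 0.1499i)|11⟩

C-T leaves the control-|0⟩ kets |00⟩, |01⟩ unchanged and applies T to qubit 1 on the control-|1⟩ pair (|10⟩, |11⟩).
T = [[1, 0], [0, (1/√2 + (1/√2)i)]].
With a = amp(|10⟩) = (-0.2603 - 0.8012i) and b = amp(|11⟩) = (0.05198 + 0.16i):
new amp(|10⟩) = (1)·a = (-0.2603 - 0.8012i)
new amp(|11⟩) = (1/√2 + (1/√2)i)·b = (-0.07638 + 0.1499i)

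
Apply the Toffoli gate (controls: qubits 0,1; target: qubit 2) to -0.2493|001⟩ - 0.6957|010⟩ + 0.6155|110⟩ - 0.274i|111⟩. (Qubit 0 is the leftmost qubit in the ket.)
-0.2493|001⟩ - 0.6957|010⟩ - 0.274i|110⟩ + 0.6155|111⟩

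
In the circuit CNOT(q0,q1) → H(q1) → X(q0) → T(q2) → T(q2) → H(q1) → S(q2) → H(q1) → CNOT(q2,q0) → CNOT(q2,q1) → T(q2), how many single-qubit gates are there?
8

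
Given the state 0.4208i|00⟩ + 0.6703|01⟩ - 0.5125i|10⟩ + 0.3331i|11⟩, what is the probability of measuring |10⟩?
0.2627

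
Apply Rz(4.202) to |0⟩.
(-0.5057 - 0.8627i)|0⟩

Rz(4.202) = [[e^(−iθ/2), 0], [0, e^(iθ/2)]] with e^(±iθ/2) = cos(θ/2) ± i·sin(θ/2); θ = 4.202, cos(θ/2) ≈ -0.505709, sin(θ/2) ≈ 0.862704.
With a = amp(|0⟩) = 1 and b = amp(|1⟩) = 0:
new amp(|0⟩) = (-0.505709 - 0.862704i)·a = (-0.5057 - 0.8627i)
new amp(|1⟩) = (-0.505709 + 0.862704i)·b = 0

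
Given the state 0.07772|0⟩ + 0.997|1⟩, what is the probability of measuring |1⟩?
0.994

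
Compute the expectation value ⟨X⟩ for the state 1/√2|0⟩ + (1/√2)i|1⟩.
0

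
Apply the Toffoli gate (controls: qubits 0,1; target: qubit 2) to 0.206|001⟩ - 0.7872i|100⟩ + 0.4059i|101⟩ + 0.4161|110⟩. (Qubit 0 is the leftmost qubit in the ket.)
0.206|001⟩ - 0.7872i|100⟩ + 0.4059i|101⟩ + 0.4161|111⟩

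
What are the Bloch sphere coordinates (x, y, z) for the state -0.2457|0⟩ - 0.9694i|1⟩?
(0, 0.4764, -0.8794)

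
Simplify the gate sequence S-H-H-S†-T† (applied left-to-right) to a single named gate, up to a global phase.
T†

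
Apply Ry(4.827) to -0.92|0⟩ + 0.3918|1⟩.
0.426|0⟩ - 0.9047|1⟩

Ry(4.827) = [[cos(θ/2), −sin(θ/2)], [sin(θ/2), cos(θ/2)]]; θ = 4.827, cos(θ/2) ≈ -0.746445, sin(θ/2) ≈ 0.665447.
With a = amp(|0⟩) = -0.92 and b = amp(|1⟩) = 0.3918:
new amp(|0⟩) = (-0.746445)·a + (-0.665447)·b = 0.426
new amp(|1⟩) = (0.665447)·a + (-0.746445)·b = -0.9047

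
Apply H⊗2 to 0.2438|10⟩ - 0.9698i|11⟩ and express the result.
(0.1219 - 0.4849i)|00⟩ + (0.1219 + 0.4849i)|01⟩ + (-0.1219 + 0.4849i)|10⟩ + (-0.1219 - 0.4849i)|11⟩

H⊗2 gives amp(|y⟩) = (1/2) Σ_x (−1)^(x·y) amp(|x⟩), where x·y is the number of positions in which both x and y have a 1.
|00⟩: (0.2438 - 0.9698i)/2 = (0.1219 - 0.4849i)
|01⟩: (0.2438 + 0.9698i)/2 = (0.1219 + 0.4849i)
|10⟩: (-0.2438 + 0.9698i)/2 = (-0.1219 + 0.4849i)
|11⟩: (-0.2438 - 0.9698i)/2 = (-0.1219 - 0.4849i)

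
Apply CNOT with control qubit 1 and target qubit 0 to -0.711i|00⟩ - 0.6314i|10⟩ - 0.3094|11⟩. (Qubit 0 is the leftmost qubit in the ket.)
-0.711i|00⟩ - 0.3094|01⟩ - 0.6314i|10⟩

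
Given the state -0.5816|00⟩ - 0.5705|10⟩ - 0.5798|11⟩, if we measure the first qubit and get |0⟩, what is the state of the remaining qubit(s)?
-|0⟩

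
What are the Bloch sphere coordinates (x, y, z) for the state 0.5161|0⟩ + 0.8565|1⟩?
(0.8841, 0, -0.4672)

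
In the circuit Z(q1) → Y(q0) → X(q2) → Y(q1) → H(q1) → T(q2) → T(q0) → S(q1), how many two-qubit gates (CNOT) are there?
0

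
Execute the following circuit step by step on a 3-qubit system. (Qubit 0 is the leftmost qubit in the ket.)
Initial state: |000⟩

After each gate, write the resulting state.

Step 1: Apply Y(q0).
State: i|100⟩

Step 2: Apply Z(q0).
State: -i|100⟩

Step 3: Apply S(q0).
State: |100⟩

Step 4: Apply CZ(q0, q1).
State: |100⟩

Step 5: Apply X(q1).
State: |110⟩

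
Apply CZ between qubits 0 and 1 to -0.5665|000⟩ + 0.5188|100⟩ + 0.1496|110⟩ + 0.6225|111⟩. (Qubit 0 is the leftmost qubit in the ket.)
-0.5665|000⟩ + 0.5188|100⟩ - 0.1496|110⟩ - 0.6225|111⟩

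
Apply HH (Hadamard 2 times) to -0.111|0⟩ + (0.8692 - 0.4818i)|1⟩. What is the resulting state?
-0.111|0⟩ + (0.8692 - 0.4818i)|1⟩

H² = I, so an even number of Hadamards cancels: H^2 = I and the state is unchanged.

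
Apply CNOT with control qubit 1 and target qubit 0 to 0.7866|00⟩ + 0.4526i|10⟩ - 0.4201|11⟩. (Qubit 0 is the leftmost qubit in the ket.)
0.7866|00⟩ - 0.4201|01⟩ + 0.4526i|10⟩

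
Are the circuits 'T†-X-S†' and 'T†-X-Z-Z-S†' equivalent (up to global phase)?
Yes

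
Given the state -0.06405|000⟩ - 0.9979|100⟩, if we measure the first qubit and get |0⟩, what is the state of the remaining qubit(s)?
-|00⟩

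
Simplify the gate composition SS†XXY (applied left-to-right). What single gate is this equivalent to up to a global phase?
Y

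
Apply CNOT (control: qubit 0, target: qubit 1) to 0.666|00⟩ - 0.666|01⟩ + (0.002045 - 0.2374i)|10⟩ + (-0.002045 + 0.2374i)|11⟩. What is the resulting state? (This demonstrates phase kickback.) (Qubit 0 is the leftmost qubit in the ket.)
0.666|00⟩ - 0.666|01⟩ + (-0.002045 + 0.2374i)|10⟩ + (0.002045 - 0.2374i)|11⟩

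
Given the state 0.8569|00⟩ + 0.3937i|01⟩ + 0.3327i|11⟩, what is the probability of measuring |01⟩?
0.155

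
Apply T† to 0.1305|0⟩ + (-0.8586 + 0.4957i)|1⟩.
0.1305|0⟩ + (-0.2566 + 0.9576i)|1⟩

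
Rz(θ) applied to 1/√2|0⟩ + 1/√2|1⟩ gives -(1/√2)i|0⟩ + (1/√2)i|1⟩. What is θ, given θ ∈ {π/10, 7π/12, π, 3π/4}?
π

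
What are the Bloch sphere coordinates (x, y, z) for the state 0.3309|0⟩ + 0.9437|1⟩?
(0.6245, 0, -0.7811)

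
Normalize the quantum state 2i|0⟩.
i|0⟩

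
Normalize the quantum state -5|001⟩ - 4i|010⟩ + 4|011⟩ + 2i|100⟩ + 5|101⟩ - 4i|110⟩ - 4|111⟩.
-0.4603|001⟩ - 0.3682i|010⟩ + 0.3682|011⟩ + 0.1841i|100⟩ + 0.4603|101⟩ - 0.3682i|110⟩ - 0.3682|111⟩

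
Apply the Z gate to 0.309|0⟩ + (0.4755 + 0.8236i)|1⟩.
0.309|0⟩ + (-0.4755 - 0.8236i)|1⟩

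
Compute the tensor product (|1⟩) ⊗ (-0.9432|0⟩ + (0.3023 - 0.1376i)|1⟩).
-0.9432|10⟩ + (0.3023 - 0.1376i)|11⟩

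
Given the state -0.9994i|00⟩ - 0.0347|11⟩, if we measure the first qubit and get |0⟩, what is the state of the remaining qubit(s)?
-i|0⟩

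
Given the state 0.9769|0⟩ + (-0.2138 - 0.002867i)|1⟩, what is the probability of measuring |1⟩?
0.04572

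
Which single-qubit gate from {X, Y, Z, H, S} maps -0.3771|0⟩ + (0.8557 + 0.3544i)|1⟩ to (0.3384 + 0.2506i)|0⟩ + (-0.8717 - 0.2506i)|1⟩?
H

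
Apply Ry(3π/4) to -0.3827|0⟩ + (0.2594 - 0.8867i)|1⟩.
(-0.3861 + 0.8192i)|0⟩ + (-0.2543 - 0.3393i)|1⟩

Ry(3π/4) = [[cos(θ/2), −sin(θ/2)], [sin(θ/2), cos(θ/2)]]; θ = 3π/4, cos(θ/2) ≈ 0.382683, sin(θ/2) ≈ 0.92388.
With a = amp(|0⟩) = -0.3827 and b = amp(|1⟩) = (0.2594 - 0.8867i):
new amp(|0⟩) = (0.382683)·a + (-0.92388)·b = (-0.3861 + 0.8192i)
new amp(|1⟩) = (0.92388)·a + (0.382683)·b = (-0.2543 - 0.3393i)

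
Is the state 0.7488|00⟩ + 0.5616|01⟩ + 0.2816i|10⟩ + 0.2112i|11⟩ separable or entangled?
Separable

Writing the state as a|00⟩ + b|01⟩ + c|10⟩ + d|11⟩, it is a product state iff ad − bc = 0.
Here (a, b, c, d) = (0.7488, 0.5616, 0.2816i, 0.2112i): ad − bc = (0.7488)(0.2112i) − (0.5616)(0.2816i) = 0, so the state is separable.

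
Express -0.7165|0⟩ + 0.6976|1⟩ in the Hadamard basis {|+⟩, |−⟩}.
-0.01336|+⟩ - 0.9999|−⟩

With |ψ⟩ = α|0⟩ + β|1⟩, the Hadamard-basis coefficients are ⟨+|ψ⟩ = (α + β)/√2 and ⟨−|ψ⟩ = (α − β)/√2.
Here α = -0.7165, β = 0.6976: (α + β)/√2 = -0.01336, (α − β)/√2 = -0.9999.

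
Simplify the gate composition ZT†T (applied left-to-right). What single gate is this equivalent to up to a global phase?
Z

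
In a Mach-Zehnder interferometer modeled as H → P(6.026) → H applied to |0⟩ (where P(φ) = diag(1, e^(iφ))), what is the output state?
(0.9836 - 0.1272i)|0⟩ + (0.01645 + 0.1272i)|1⟩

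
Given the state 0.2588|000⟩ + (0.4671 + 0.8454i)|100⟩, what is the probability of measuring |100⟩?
0.9329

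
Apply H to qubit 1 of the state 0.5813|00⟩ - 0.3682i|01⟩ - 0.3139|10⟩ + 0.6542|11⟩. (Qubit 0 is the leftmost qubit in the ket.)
(0.411 - 0.2604i)|00⟩ + (0.411 + 0.2604i)|01⟩ + 0.2406|10⟩ - 0.6846|11⟩

H on qubit 1 mixes each pair of kets that differ only in qubit 1: amplitudes (a, b) of (|…0…⟩, |…1…⟩) become ((a + b)/√2, (a − b)/√2). Kets absent from the input have amplitude 0.
(|00⟩, |01⟩): (a, b) = (0.5813, -0.3682i) → ((0.411 - 0.2604i), (0.411 + 0.2604i))
(|10⟩, |11⟩): (a, b) = (-0.3139, 0.6542) → (0.2406, -0.6846)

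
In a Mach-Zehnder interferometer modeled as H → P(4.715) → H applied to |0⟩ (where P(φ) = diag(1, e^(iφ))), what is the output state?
(0.5013 - 0.5i)|0⟩ + (0.4987 + 0.5i)|1⟩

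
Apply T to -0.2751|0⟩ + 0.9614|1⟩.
-0.2751|0⟩ + (0.6798 + 0.6798i)|1⟩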